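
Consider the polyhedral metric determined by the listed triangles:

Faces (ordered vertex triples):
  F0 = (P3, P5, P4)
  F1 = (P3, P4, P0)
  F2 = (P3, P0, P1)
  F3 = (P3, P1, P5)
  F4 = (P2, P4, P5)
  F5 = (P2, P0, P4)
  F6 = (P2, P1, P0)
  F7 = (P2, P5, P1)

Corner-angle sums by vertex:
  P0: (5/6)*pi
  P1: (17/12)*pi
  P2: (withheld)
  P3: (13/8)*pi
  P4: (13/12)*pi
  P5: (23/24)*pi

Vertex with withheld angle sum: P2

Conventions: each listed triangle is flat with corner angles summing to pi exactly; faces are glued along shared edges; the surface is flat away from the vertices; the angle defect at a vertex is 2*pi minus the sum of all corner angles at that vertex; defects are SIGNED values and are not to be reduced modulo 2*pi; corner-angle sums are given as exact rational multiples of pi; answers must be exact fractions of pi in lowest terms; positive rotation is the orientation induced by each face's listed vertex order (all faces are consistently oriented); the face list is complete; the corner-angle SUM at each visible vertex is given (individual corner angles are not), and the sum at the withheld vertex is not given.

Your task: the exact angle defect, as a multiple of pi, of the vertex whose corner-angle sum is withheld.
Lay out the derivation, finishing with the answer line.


V = 6, E = 12, F = 8; chi = V - E + F = 2
Gauss-Bonnet: total defect = 2*pi*chi = 4*pi; visible defects sum to (49/12)*pi

Answer: defect(P2) = -pi/12


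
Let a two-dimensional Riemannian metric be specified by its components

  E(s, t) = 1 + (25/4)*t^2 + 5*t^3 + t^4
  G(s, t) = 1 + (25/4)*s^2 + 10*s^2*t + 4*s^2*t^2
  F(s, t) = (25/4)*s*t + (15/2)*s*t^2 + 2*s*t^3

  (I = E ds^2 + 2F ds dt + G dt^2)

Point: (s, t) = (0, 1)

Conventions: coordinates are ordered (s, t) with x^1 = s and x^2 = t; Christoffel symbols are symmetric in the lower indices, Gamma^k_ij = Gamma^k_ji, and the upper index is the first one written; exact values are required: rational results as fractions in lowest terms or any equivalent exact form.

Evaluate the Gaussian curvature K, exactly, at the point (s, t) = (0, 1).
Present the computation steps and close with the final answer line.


E = 53/4, F = 0, G = 1, EG - F^2 = 53/4 at the point
E_s = 0, E_t = 63/2, F_s = 63/4, F_t = 0, G_s = 0, G_t = 0
E_tt = 109/2, F_st = 109/4, G_ss = 81/2
Using the Brioschi determinant formula for K from the metric derivatives:
M1 = [[-E_tt/2 + F_st - G_ss/2, E_s/2, F_s - E_t/2], [F_t - G_s/2, E, F], [G_t/2, F, G]] = [[-81/4, 0, 0], [0, 53/4, 0], [0, 0, 1]]; det M1 = -4293/16
M2 = [[0, E_t/2, G_s/2], [E_t/2, E, F], [G_s/2, F, G]] = [[0, 63/4, 0], [63/4, 53/4, 0], [0, 0, 1]]; det M2 = -3969/16
det M1 - det M2 = -81/4; K = -81/4 / (53/4)^2 = -324/2809

Answer: K = -324/2809


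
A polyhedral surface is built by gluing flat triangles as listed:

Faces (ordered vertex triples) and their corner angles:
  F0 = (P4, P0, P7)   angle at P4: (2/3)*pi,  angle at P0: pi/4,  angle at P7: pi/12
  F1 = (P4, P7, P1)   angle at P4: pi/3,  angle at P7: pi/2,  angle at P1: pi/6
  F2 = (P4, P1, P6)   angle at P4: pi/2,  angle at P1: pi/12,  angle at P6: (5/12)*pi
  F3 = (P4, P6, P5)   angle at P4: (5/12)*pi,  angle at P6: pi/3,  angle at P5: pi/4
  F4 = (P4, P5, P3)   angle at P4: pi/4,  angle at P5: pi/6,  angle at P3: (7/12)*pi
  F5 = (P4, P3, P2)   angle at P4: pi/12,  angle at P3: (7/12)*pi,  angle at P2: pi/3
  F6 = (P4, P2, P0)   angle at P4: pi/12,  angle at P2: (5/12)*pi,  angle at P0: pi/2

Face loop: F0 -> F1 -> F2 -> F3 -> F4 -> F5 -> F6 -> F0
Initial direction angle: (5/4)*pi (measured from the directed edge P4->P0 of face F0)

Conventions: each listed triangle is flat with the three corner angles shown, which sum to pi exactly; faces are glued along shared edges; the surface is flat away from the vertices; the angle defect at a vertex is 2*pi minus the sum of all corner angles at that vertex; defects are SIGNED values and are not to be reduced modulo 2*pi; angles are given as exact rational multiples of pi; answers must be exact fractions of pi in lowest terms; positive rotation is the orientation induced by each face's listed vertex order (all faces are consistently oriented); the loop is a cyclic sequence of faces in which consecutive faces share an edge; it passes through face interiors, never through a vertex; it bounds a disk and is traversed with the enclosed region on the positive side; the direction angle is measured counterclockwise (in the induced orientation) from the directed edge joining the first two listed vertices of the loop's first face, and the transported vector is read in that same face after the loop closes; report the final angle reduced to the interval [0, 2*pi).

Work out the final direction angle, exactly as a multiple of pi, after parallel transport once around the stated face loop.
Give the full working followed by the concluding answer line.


enclosed vertex P4: corner angles sum to (7/3)*pi, defect = 2*pi - (7/3)*pi = -pi/3
adding the enclosed defects to the starting angle (mod 2*pi, induced orientation) gives the holonomy
final angle = (5/4)*pi - pi/3 = (11/12)*pi (mod 2*pi)

Answer: final direction angle = (11/12)*pi


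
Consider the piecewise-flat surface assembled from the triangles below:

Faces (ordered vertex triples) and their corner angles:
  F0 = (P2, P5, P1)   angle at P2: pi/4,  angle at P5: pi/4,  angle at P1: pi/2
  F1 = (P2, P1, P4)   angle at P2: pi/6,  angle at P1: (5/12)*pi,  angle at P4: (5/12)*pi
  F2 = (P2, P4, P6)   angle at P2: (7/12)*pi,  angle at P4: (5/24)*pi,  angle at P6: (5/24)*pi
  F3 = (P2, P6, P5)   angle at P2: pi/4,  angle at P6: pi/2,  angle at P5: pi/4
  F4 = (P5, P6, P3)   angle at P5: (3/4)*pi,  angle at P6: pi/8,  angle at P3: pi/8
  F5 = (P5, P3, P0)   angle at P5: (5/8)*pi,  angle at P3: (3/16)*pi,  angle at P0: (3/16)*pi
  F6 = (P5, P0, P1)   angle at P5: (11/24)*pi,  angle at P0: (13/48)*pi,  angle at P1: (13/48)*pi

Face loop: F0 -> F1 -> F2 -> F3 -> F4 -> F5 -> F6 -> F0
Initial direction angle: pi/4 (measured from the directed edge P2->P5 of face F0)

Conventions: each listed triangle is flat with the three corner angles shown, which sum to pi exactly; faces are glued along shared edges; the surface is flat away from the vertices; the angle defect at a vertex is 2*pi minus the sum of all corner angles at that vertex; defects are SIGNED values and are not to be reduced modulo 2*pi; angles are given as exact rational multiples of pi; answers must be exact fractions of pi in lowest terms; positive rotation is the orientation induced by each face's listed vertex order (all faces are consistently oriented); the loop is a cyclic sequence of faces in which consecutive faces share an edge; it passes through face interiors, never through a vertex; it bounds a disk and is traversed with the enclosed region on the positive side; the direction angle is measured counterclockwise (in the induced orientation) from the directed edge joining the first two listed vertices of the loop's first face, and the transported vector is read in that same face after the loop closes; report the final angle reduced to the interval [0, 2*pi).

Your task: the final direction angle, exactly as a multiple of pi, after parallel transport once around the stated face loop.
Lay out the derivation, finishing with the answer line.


enclosed vertex P2: corner angles sum to (5/4)*pi, defect = 2*pi - (5/4)*pi = (3/4)*pi
enclosed vertex P5: corner angles sum to (7/3)*pi, defect = 2*pi - (7/3)*pi = -pi/3
final direction = starting direction + enclosed defect total, reduced mod 2*pi (induced orientation)
final angle = pi/4 + (5/12)*pi = (2/3)*pi (mod 2*pi)

Answer: final direction angle = (2/3)*pi


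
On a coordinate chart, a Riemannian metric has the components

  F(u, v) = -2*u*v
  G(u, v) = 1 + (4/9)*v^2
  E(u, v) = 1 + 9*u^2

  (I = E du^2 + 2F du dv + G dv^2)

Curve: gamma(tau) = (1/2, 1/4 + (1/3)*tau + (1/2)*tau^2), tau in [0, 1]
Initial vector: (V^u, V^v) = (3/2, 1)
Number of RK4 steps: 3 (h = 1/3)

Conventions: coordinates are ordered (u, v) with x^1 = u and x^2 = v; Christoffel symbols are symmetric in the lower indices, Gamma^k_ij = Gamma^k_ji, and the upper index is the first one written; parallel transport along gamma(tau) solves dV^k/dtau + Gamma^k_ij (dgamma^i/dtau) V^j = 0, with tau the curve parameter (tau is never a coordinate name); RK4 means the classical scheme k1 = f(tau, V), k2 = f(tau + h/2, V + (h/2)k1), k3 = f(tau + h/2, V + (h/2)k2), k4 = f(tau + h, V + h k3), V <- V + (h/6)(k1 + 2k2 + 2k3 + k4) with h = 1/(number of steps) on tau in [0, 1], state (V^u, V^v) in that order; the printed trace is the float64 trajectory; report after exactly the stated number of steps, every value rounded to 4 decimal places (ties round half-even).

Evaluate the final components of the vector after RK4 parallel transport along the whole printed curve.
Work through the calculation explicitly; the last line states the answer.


gamma'(tau) = (0, 1/3 + tau); f(tau, V)^k = -Gamma^k_ij(gamma(tau)) gamma'^i(tau) V^j; h = 1/3; intermediate values shown to 6 dp
curve data and Christoffel symbols at the stage parameters:
  tau = 0.000000: gamma = (0.500000, 0.250000), gamma' = (0.000000, 0.333333); Gamma_uuu = 1.372881, Gamma_uuv = 0.000000, Gamma_uvv = -0.305085, Gamma_vuu = -0.152542, Gamma_vuv = 0.000000, Gamma_vvv = 0.033898
  tau = 0.166667: gamma = (0.500000, 0.319444), gamma' = (0.000000, 0.500000); Gamma_uuu = 1.365559, Gamma_uuv = 0.000000, Gamma_uvv = -0.303458, Gamma_vuu = -0.193876, Gamma_vuv = 0.000000, Gamma_vvv = 0.043083
  tau = 0.333333: gamma = (0.500000, 0.416667), gamma' = (0.000000, 0.666667); Gamma_uuu = 1.352505, Gamma_uuv = 0.000000, Gamma_uvv = -0.300557, Gamma_vuu = -0.250464, Gamma_vuv = 0.000000, Gamma_vvv = 0.055659
  tau = 0.500000: gamma = (0.500000, 0.541667), gamma' = (0.000000, 0.833333); Gamma_uuu = 1.331203, Gamma_uuv = 0.000000, Gamma_uvv = -0.295823, Gamma_vuu = -0.320475, Gamma_vuv = 0.000000, Gamma_vvv = 0.071217
  tau = 0.666667: gamma = (0.500000, 0.694444), gamma' = (0.000000, 1.000000); Gamma_uuu = 1.298951, Gamma_uuv = 0.000000, Gamma_uvv = -0.288656, Gamma_vuu = -0.400911, Gamma_vuv = 0.000000, Gamma_vvv = 0.089091
  tau = 0.833333: gamma = (0.500000, 0.875000), gamma' = (0.000000, 1.166667); Gamma_uuu = 1.253385, Gamma_uuv = 0.000000, Gamma_uvv = -0.278530, Gamma_vuu = -0.487427, Gamma_vuv = 0.000000, Gamma_vvv = 0.108317
  tau = 1.000000: gamma = (0.500000, 1.083333), gamma' = (0.000000, 1.333333); Gamma_uuu = 1.193126, Gamma_uuv = 0.000000, Gamma_uvv = -0.265139, Gamma_vuu = -0.574468, Gamma_vuv = 0.000000, Gamma_vvv = 0.127660
step 0: V^u = 1.5000, V^v = 1.0000
step 1: k1 = (0.101695, -0.011299), k2 = (0.151443, -0.021501), k3 = (0.151185, -0.021465), k4 = (0.198937, -0.036840); V <- V + (h/6)(k1 + 2k2 + 2k3 + k4): V^u = 1.5503, V^v = 0.9926
step 2: k1 = (0.198879, -0.036829), k2 = (0.243170, -0.058541), k3 = (0.242278, -0.058326), k4 = (0.280894, -0.086696); V <- V + (h/6)(k1 + 2k2 + 2k3 + k4): V^u = 1.6309, V^v = 0.9727
step 3: k1 = (0.280777, -0.086659), k2 = (0.311388, -0.121095), k3 = (0.309523, -0.120370), k4 = (0.329685, -0.158737); V <- V + (h/6)(k1 + 2k2 + 2k3 + k4): V^u = 1.7338, V^v = 0.9322

Answer: V^u = 1.7338, V^v = 0.9322


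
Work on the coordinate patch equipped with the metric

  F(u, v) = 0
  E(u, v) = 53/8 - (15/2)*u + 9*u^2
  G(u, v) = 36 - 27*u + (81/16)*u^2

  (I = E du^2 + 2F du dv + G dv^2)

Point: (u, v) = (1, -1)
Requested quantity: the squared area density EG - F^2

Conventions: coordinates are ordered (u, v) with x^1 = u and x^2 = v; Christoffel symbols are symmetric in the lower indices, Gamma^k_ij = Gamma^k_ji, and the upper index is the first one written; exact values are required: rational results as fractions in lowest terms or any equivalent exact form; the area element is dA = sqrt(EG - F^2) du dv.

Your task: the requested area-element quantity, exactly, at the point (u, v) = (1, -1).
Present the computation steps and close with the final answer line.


E = 65/8, F = 0, G = 225/16; EG - F^2 = 14625/128

Answer: EG - F^2 = 14625/128


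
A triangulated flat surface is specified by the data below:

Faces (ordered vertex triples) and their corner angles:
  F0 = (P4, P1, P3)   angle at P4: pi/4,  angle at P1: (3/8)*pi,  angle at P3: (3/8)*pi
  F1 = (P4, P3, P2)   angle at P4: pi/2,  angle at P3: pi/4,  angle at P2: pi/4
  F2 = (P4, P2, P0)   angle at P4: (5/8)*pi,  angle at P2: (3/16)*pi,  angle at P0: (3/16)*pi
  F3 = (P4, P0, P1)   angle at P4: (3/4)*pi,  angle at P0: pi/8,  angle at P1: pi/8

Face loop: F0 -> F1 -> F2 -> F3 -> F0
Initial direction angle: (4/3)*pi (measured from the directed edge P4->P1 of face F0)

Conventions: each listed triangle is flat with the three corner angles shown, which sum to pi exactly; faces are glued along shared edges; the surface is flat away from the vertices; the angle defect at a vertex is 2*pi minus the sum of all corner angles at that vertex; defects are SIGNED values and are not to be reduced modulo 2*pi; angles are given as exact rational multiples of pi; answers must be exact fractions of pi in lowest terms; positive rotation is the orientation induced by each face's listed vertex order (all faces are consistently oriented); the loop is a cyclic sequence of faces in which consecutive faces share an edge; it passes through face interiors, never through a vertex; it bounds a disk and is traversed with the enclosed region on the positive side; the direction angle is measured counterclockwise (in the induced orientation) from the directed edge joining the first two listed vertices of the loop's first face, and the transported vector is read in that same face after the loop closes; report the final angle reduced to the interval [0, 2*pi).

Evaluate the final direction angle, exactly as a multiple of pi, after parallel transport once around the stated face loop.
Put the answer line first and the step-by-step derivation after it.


Answer: final direction angle = (29/24)*pi

enclosed vertex P4: corner angles sum to (17/8)*pi, defect = 2*pi - (17/8)*pi = -pi/8
holonomy = initial angle + sum of enclosed defects (mod 2*pi), positive in the induced orientation
final angle = (4/3)*pi - pi/8 = (29/24)*pi (mod 2*pi)


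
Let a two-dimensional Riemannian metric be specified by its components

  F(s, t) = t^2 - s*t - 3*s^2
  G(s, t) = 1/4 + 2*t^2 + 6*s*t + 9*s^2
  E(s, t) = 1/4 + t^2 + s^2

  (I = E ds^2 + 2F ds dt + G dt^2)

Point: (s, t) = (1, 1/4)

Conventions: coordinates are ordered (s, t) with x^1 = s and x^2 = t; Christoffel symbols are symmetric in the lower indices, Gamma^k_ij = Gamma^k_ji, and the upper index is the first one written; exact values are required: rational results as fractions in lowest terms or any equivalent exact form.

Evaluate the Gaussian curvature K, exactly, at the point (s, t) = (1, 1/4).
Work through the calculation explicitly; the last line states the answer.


E = 21/16, F = -51/16, G = 87/8, EG - F^2 = 1053/256 at the point
E_s = 2, E_t = 1/2, F_s = -25/4, F_t = -1/2, G_s = 39/2, G_t = 7
E_tt = 2, F_st = -1, G_ss = 18
The intrinsic route: Brioschi's K = (det M1 - det M2)/(EG - F^2)^2.
M1 = [[-E_tt/2 + F_st - G_ss/2, E_s/2, F_s - E_t/2], [F_t - G_s/2, E, F], [G_t/2, F, G]] = [[-11, 1, -13/2], [-41/4, 21/16, -51/16], [7/2, -51/16, 87/8]]; det M1 = -32625/256
M2 = [[0, E_t/2, G_s/2], [E_t/2, E, F], [G_s/2, F, G]] = [[0, 1/4, 39/4], [1/4, 21/16, -51/16], [39/4, -51/16, 87/8]]; det M2 = -36093/256
det M1 - det M2 = 867/64; K = 867/64 / (1053/256)^2 = 295936/369603

Answer: K = 295936/369603


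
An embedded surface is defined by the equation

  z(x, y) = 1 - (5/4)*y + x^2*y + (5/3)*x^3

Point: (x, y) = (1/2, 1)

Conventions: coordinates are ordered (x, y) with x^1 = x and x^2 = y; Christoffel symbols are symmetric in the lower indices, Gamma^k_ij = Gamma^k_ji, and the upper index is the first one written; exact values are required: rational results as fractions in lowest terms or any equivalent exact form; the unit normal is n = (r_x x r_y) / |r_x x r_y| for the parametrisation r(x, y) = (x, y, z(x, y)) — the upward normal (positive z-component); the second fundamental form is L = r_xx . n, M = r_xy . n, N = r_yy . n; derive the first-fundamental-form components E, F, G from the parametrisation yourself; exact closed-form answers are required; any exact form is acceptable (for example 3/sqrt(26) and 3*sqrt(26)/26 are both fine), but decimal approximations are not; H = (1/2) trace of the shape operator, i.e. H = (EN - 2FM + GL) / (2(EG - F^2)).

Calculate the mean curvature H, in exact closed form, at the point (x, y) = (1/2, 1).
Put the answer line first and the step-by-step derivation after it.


Answer: H = 592*sqrt(113)/12769

z_x = 9/4, z_y = -1, z_xx = 7, z_xy = 1, z_yy = 0
E = 97/16, F = -9/4, G = 2; answer radicand W^2 = 113/16
unnormalised second-form numerators: l = 7, m = 1, n = 0; L = l/sqrt(113/16), and similarly M = m/sqrt(W^2), N = n/sqrt(W^2)
H = (E*n - 2*F*m + G*l) / (2*(EG - F^2)*sqrt(W^2)); E*n - 2*F*m + G*l = 37/2, EG - F^2 = 113/16, so H = (148/113)/sqrt(113/16)


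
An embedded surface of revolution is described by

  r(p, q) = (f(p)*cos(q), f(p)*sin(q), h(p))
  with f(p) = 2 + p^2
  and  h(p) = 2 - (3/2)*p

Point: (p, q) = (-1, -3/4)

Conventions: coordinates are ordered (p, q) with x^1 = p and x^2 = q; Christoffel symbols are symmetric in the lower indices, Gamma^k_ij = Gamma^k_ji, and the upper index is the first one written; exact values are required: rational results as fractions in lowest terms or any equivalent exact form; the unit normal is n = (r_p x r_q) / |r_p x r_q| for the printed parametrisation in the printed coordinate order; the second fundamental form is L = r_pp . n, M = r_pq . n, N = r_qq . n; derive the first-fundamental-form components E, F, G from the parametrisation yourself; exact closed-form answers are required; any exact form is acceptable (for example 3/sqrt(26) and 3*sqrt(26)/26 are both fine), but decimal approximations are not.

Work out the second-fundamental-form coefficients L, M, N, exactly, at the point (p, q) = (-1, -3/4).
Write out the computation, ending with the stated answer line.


f = 3, f' = -2, f'' = 2, h' = -3/2, h'' = 0
E = 25/4, F = 0, G = 9; answer radicand W^2 = 25/4
unnormalised second-form numerators: l = 3, m = 0, n = -9/2; L = l/sqrt(25/4), and similarly M = m/sqrt(W^2), N = n/sqrt(W^2)

Answer: L = 6/5, M = 0, N = -9/5


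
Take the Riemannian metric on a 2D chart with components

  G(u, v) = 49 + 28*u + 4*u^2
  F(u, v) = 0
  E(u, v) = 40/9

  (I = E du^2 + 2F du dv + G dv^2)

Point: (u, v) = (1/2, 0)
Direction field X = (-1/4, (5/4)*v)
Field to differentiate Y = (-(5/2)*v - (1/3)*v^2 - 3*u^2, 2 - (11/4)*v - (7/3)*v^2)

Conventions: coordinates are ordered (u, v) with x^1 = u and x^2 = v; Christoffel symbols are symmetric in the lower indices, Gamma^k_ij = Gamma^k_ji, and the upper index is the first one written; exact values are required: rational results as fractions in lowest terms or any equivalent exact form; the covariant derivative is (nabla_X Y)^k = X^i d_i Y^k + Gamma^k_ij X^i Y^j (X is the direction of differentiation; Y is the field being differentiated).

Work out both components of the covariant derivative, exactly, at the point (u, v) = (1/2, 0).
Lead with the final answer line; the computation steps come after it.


Answer: (nabla_X Y)^u = 3/4, (nabla_X Y)^v = -1/8

E = 40/9, F = 0, G = 64 at the point
E_u = 0, E_v = 0, F_u = 0, F_v = 0, G_u = 32, G_v = 0
EG - F^2 = 2560/9;  g^inv = (9/2560) * [[64, 0], [0, 40/9]]
first-kind symbols [ij,l] = (1/2)(d_i g_jl + d_j g_il - d_l g_ij): [uu,u] = E_u/2 = 0, [uu,v] = F_u - E_v/2 = 0, [uv,u] = E_v/2 = 0, [uv,v] = G_u/2 = 16, [vv,u] = F_v - G_u/2 = -16, [vv,v] = G_v/2 = 0
Gamma^u_ij = (G*[ij,u] - F*[ij,v])/(EG - F^2), Gamma^v_ij = (E*[ij,v] - F*[ij,u])/(EG - F^2)
Gamma_uuu = 0, Gamma_uuv = 0, Gamma_uvv = -18/5, Gamma_vuu = 0, Gamma_vuv = 1/4, Gamma_vvv = 0
X = (-1/4, 0), Y = (-3/4, 2) at the point


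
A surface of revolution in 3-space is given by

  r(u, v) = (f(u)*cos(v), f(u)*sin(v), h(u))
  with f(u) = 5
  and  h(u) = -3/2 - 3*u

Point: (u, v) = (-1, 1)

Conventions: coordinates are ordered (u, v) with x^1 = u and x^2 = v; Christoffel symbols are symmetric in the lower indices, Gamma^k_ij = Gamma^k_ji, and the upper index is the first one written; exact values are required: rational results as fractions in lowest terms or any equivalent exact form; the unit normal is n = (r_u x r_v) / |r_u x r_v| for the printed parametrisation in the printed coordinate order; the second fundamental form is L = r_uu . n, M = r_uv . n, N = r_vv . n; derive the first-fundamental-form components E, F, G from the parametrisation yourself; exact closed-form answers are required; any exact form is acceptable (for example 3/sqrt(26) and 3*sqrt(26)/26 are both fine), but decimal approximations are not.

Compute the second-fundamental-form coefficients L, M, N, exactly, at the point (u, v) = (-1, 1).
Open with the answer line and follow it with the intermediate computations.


Answer: L = 0, M = 0, N = -5

f = 5, f' = 0, f'' = 0, h' = -3, h'' = 0
E = 9, F = 0, G = 25; answer radicand W^2 = 9
unnormalised second-form numerators: l = 0, m = 0, n = -15; L = l/sqrt(9), and similarly M = m/sqrt(W^2), N = n/sqrt(W^2)


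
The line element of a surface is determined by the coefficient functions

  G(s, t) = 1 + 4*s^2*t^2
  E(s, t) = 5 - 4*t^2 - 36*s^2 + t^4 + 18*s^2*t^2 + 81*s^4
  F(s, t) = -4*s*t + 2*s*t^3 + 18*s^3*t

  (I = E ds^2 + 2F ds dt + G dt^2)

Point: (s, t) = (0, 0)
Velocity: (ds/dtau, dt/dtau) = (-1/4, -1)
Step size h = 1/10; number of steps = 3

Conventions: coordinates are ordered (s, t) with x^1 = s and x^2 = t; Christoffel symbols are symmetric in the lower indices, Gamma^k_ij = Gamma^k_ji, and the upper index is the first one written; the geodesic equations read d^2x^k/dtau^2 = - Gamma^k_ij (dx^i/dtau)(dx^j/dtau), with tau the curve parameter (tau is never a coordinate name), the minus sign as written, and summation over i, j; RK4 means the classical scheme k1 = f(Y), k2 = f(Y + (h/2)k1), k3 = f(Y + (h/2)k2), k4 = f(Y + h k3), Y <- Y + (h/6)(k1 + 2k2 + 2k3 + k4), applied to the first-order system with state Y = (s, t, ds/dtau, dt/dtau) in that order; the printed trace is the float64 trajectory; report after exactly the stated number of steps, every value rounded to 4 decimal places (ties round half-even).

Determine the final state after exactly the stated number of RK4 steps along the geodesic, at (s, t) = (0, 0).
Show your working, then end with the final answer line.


f(Y) = (ds/dtau, dt/dtau, -Gamma^s_ij Y'^i Y'^j, -Gamma^t_ij Y'^i Y'^j) with the Gammas evaluated at the stage position; h = 0.100000; intermediate values shown to 6 dp
step 0: s = 0.0000, t = 0.0000, ds/dtau = -0.2500, dt/dtau = -1.0000
step 1:
  k1: at (s, t) = (0.000000, 0.000000), (ds/dtau, dt/dtau) = (-0.250000, -1.000000); Gamma_sss = 0.000000, Gamma_sst = 0.000000, Gamma_stt = 0.000000, Gamma_tss = 0.000000, Gamma_tst = 0.000000, Gamma_ttt = 0.000000; k1 = (-0.250000, -1.000000, 0.000000, 0.000000)
  k2: at (s, t) = (-0.012500, -0.050000), (ds/dtau, dt/dtau) = (-0.250000, -1.000000); Gamma_sss = 0.090105, Gamma_sst = 0.040047, Gamma_stt = 0.010012, Gamma_tss = -0.000056, Gamma_tst = -0.000025, Gamma_ttt = -0.000006; k2 = (-0.250000, -1.000000, -0.035667, 0.000022)
  k3: at (s, t) = (-0.012500, -0.050000), (ds/dtau, dt/dtau) = (-0.251783, -0.999999); Gamma_sss = 0.090105, Gamma_sst = 0.040047, Gamma_stt = 0.010012, Gamma_tss = -0.000056, Gamma_tst = -0.000025, Gamma_ttt = -0.000006; k3 = (-0.251783, -0.999999, -0.035890, 0.000022)
  k4: at (s, t) = (-0.025178, -0.100000), (ds/dtau, dt/dtau) = (-0.253589, -0.999998); Gamma_sss = 0.182139, Gamma_sst = 0.080377, Gamma_stt = 0.020238, Gamma_tss = -0.000462, Gamma_tst = -0.000204, Gamma_ttt = -0.000051; k4 = (-0.253589, -0.999998, -0.072716, 0.000185)
  Y <- Y + (h/6)(k1 + 2k2 + 2k3 + k4): s = -0.0251, t = -0.1000, ds/dtau = -0.2536, dt/dtau = -1.0000
step 2:
  k1: at (s, t) = (-0.025119, -0.100000), (ds/dtau, dt/dtau) = (-0.253597, -0.999995); Gamma_sss = 0.181710, Gamma_sst = 0.080377, Gamma_stt = 0.020190, Gamma_tss = -0.000460, Gamma_tst = -0.000203, Gamma_ttt = -0.000051; k1 = (-0.253597, -0.999995, -0.072642, 0.000184)
  k2: at (s, t) = (-0.037799, -0.150000), (ds/dtau, dt/dtau) = (-0.257229, -0.999986); Gamma_sss = 0.275047, Gamma_sst = 0.121275, Gamma_stt = 0.030561, Gamma_tss = -0.001588, Gamma_tst = -0.000700, Gamma_ttt = -0.000176; k2 = (-0.257229, -0.999986, -0.111149, 0.000642)
  k3: at (s, t) = (-0.037981, -0.149999), (ds/dtau, dt/dtau) = (-0.259155, -0.999963); Gamma_sss = 0.276378, Gamma_sst = 0.121279, Gamma_stt = 0.030709, Gamma_tss = -0.001603, Gamma_tst = -0.000703, Gamma_ttt = -0.000178; k3 = (-0.259155, -0.999963, -0.112126, 0.000650)
  k4: at (s, t) = (-0.051035, -0.199996), (ds/dtau, dt/dtau) = (-0.264810, -0.999930); Gamma_sss = 0.374467, Gamma_sst = 0.163052, Gamma_stt = 0.041607, Gamma_tss = -0.003947, Gamma_tst = -0.001719, Gamma_ttt = -0.000439; k4 = (-0.264810, -0.999930, -0.154210, 0.001626)
  Y <- Y + (h/6)(k1 + 2k2 + 2k3 + k4): s = -0.0510, t = -0.2000, ds/dtau = -0.2648, dt/dtau = -0.9999
step 3:
  k1: at (s, t) = (-0.050972, -0.199997), (ds/dtau, dt/dtau) = (-0.264821, -0.999922); Gamma_sss = 0.374001, Gamma_sst = 0.163050, Gamma_stt = 0.041556, Gamma_tss = -0.003937, Gamma_tst = -0.001717, Gamma_ttt = -0.000437; k1 = (-0.264821, -0.999922, -0.154129, 0.001623)
  k2: at (s, t) = (-0.064213, -0.249993), (ds/dtau, dt/dtau) = (-0.272527, -0.999841); Gamma_sss = 0.476213, Gamma_sst = 0.205998, Gamma_stt = 0.052913, Gamma_tss = -0.008045, Gamma_tst = -0.003480, Gamma_ttt = -0.000894; k2 = (-0.272527, -0.999841, -0.200527, 0.003388)
  k3: at (s, t) = (-0.064599, -0.249989), (ds/dtau, dt/dtau) = (-0.274847, -0.999753); Gamma_sss = 0.479133, Gamma_sst = 0.206021, Gamma_stt = 0.053237, Gamma_tss = -0.008145, Gamma_tst = -0.003502, Gamma_ttt = -0.000905; k3 = (-0.274847, -0.999753, -0.202625, 0.003444)
  k4: at (s, t) = (-0.078457, -0.299972), (ds/dtau, dt/dtau) = (-0.285083, -0.999578); Gamma_sss = 0.589653, Gamma_sst = 0.250498, Gamma_stt = 0.065517, Gamma_tss = -0.014965, Gamma_tst = -0.006358, Gamma_ttt = -0.001663; k4 = (-0.285083, -0.999578, -0.256149, 0.006501)
  Y <- Y + (h/6)(k1 + 2k2 + 2k3 + k4): s = -0.0784, t = -0.3000, ds/dtau = -0.2851, dt/dtau = -0.9996

Answer: s = -0.0784, t = -0.3000, ds/dtau = -0.2851, dt/dtau = -0.9996


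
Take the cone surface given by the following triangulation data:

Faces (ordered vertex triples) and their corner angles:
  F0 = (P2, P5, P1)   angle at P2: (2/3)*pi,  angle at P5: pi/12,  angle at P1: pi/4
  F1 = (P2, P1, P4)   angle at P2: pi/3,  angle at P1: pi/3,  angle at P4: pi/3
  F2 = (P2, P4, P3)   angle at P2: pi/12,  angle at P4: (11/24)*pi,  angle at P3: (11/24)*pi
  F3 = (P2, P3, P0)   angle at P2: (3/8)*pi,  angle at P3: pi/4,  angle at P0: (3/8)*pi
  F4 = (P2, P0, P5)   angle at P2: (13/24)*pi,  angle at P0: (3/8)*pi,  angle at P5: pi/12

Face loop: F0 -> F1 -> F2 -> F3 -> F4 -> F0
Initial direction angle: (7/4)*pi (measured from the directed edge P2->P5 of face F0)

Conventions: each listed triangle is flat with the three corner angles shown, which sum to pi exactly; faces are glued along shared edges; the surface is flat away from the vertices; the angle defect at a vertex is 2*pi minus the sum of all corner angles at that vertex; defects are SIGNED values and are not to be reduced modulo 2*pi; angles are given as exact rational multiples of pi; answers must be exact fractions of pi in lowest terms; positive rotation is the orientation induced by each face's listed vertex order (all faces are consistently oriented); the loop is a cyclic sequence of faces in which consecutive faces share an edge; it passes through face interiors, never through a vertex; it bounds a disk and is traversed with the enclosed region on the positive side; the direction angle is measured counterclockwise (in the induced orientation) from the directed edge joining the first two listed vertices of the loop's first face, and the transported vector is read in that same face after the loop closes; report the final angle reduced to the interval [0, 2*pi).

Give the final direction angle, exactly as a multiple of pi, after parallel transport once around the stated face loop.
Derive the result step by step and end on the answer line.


enclosed vertex P2: corner angles sum to 2*pi, defect = 2*pi - 2*pi = 0
summing the enclosed defects onto the initial angle, mod 2*pi in the induced orientation:
final angle = (7/4)*pi + 0 = (7/4)*pi (mod 2*pi)

Answer: final direction angle = (7/4)*pi


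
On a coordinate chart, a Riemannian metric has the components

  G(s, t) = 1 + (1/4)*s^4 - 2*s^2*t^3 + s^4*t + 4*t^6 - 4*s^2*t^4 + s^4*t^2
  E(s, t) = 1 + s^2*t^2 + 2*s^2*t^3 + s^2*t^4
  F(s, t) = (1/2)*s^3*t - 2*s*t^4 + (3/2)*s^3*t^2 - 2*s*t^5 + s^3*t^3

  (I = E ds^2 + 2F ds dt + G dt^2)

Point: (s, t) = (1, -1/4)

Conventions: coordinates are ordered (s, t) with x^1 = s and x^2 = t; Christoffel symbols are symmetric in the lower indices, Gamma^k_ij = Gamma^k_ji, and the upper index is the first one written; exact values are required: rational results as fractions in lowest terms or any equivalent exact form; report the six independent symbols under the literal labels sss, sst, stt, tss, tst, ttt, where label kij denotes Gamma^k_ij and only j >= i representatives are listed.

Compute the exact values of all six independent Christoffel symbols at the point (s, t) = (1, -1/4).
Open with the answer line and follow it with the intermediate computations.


Answer: Gamma_sss = 36/1141, Gamma_sst = -96/1141, Gamma_stt = -120/1141, Gamma_tss = -54/1141, Gamma_tst = 144/1141, Gamma_ttt = 180/1141

E = 265/256, F = -27/512, G = 1105/1024 at the point
E_s = 9/128, E_t = -3/16, F_s = -75/512, F_t = 3/128, G_s = 9/32, G_t = 45/128
EG - F^2 = 1141/1024;  g^inv = (1024/1141) * [[1105/1024, 27/512], [27/512, 265/256]]
first-kind symbols [ij,l] = (1/2)(d_i g_jl + d_j g_il - d_l g_ij): [ss,s] = E_s/2 = 9/256, [ss,t] = F_s - E_t/2 = -27/512, [st,s] = E_t/2 = -3/32, [st,t] = G_s/2 = 9/64, [tt,s] = F_t - G_s/2 = -15/128, [tt,t] = G_t/2 = 45/256
Gamma^s_ij = (G*[ij,s] - F*[ij,t])/(EG - F^2), Gamma^t_ij = (E*[ij,t] - F*[ij,s])/(EG - F^2)


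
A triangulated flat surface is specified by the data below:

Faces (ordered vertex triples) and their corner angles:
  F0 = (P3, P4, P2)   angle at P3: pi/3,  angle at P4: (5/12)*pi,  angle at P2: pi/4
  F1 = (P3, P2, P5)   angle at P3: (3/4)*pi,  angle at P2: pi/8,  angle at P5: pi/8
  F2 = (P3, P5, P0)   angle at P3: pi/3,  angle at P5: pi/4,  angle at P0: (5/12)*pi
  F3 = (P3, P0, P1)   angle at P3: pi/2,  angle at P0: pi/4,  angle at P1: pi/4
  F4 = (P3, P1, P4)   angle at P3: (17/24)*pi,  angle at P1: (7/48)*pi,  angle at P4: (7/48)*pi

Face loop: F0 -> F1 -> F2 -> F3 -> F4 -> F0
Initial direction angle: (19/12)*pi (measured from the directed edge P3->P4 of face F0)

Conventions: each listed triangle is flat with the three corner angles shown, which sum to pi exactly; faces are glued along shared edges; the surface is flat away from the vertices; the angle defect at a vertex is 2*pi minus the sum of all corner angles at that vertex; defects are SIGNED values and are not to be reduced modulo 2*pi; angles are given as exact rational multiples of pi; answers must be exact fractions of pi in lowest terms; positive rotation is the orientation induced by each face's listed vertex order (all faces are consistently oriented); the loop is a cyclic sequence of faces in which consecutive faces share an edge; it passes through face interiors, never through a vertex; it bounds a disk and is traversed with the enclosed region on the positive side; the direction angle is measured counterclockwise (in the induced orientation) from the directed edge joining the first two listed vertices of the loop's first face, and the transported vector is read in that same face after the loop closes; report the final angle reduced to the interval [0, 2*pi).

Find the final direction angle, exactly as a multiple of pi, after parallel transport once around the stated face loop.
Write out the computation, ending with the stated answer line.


enclosed vertex P3: corner angles sum to (21/8)*pi, defect = 2*pi - (21/8)*pi = (-5/8)*pi
the rotation equals the total enclosed defect, so the final angle is initial + defects (mod 2*pi)
final angle = (19/12)*pi - (5/8)*pi = (23/24)*pi (mod 2*pi)

Answer: final direction angle = (23/24)*pi


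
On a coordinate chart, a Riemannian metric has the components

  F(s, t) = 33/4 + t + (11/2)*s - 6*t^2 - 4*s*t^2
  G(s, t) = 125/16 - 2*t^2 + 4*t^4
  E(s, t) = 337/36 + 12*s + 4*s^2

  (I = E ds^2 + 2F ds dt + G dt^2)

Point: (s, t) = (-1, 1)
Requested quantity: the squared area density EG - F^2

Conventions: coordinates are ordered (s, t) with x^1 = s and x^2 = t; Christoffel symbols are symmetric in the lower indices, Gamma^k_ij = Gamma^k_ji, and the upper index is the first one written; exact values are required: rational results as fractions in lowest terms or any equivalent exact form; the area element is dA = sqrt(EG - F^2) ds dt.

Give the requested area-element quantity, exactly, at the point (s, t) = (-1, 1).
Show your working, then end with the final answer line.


E = 49/36, F = 7/4, G = 157/16; EG - F^2 = 5929/576

Answer: EG - F^2 = 5929/576


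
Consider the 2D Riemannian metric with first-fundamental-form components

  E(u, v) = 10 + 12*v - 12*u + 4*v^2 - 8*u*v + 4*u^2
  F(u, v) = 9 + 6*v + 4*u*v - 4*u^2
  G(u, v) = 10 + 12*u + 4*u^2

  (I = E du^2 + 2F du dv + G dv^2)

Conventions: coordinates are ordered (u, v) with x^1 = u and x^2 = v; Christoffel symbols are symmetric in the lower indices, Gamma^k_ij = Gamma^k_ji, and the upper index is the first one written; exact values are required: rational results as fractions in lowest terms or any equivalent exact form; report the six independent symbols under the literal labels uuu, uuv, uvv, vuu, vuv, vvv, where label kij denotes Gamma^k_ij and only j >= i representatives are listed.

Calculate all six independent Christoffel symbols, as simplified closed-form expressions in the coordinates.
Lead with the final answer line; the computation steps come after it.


Answer: Gamma_uuu = (4*u - 4*v - 6)/(8*u^2 - 8*u*v + 4*v^2 + 12*v + 19), Gamma_uuv = (-4*u + 4*v + 6)/(8*u^2 - 8*u*v + 4*v^2 + 12*v + 19), Gamma_uvv = 0, Gamma_vuu = (-4*u - 6)/(8*u^2 - 8*u*v + 4*v^2 + 12*v + 19), Gamma_vuv = (4*u + 6)/(8*u^2 - 8*u*v + 4*v^2 + 12*v + 19), Gamma_vvv = 0

E = 10 + 12*v - 12*u + 4*v^2 - 8*u*v + 4*u^2; F = 9 + 6*v + 4*u*v - 4*u^2; G = 10 + 12*u + 4*u^2
Gamma^k_ij = (1/2) g^{kl} (d_i g_jl + d_j g_il - d_l g_ij), with g^inv = (1/(EG-F^2)) [[G, -F], [-F, E]]
first partials: E_u = -12 - 8*v + 8*u, E_v = 12 + 8*v - 8*u, F_u = 4*v - 8*u, F_v = 6 + 4*u, G_u = 12 + 8*u, G_v = 0
D = EG - F^2 = 19 + 12*v + 4*v^2 - 8*u*v + 8*u^2
expanded: Gamma^u_uu = (G E_u - 2F F_u + F E_v)/(2D), Gamma^u_uv = (G E_v - F G_u)/(2D), Gamma^u_vv = (2G F_v - G G_u - F G_v)/(2D), Gamma^v_uu = (2E F_u - E E_v - F E_u)/(2D), Gamma^v_uv = (E G_u - F E_v)/(2D), Gamma^v_vv = (E G_v - 2F F_v + F G_u)/(2D); substitute and cancel common factors


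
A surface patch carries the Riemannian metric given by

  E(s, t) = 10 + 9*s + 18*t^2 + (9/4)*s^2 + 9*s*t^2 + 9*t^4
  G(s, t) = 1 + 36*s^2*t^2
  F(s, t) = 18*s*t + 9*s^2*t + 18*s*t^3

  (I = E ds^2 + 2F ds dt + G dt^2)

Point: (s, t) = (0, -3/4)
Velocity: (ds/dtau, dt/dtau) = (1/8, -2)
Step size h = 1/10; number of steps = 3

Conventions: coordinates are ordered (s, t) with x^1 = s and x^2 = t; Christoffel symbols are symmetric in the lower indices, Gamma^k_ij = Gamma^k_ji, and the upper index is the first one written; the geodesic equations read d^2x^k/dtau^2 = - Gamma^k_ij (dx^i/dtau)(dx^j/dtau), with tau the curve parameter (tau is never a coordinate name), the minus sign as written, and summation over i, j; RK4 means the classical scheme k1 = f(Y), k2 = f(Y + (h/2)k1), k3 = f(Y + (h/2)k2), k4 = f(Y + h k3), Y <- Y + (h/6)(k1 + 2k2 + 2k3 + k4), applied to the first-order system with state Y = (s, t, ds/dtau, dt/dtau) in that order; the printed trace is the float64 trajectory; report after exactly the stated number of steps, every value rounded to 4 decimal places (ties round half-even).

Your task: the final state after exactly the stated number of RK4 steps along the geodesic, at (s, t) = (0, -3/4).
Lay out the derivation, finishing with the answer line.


f(Y) = (ds/dtau, dt/dtau, -Gamma^s_ij Y'^i Y'^j, -Gamma^t_ij Y'^i Y'^j) with the Gammas evaluated at the stage position; h = 0.100000; intermediate values shown to 6 dp
step 0: s = 0.0000, t = -0.7500, ds/dtau = 0.1250, dt/dtau = -2.0000
step 1:
  k1: at (s, t) = (0.000000, -0.750000), (ds/dtau, dt/dtau) = (0.125000, -2.000000); Gamma_sss = 0.306070, Gamma_sst = -0.918211, Gamma_stt = 0.000000, Gamma_tss = 0.000000, Gamma_tst = 0.000000, Gamma_ttt = 0.000000; k1 = (0.125000, -2.000000, -0.463888, 0.000000)
  k2: at (s, t) = (0.006250, -0.850000), (ds/dtau, dt/dtau) = (0.101806, -2.000000); Gamma_sss = 0.279317, Gamma_sst = -0.949679, Gamma_stt = 0.006983, Gamma_tss = -0.001720, Gamma_tst = 0.005847, Gamma_ttt = -0.000043; k2 = (0.101806, -2.000000, -0.417557, 0.002571)
  k3: at (s, t) = (0.005090, -0.850000), (ds/dtau, dt/dtau) = (0.104122, -1.999871); Gamma_sss = 0.279408, Gamma_sst = -0.949987, Gamma_stt = 0.005689, Gamma_tss = -0.001402, Gamma_tst = 0.004765, Gamma_ttt = -0.000029; k3 = (0.104122, -1.999871, -0.421416, 0.002114)
  k4: at (s, t) = (0.010412, -0.949987), (ds/dtau, dt/dtau) = (0.082858, -1.999789); Gamma_sss = 0.254307, Gamma_sst = -0.966352, Gamma_stt = 0.010592, Gamma_tss = -0.002637, Gamma_tst = 0.010021, Gamma_ttt = -0.000110; k4 = (0.082858, -1.999789, -0.364351, 0.003778)
  Y <- Y + (h/6)(k1 + 2k2 + 2k3 + k4): s = 0.0103, t = -0.9500, ds/dtau = 0.0832, dt/dtau = -1.9998
step 2:
  k1: at (s, t) = (0.010329, -0.949992), (ds/dtau, dt/dtau) = (0.083230, -1.999781); Gamma_sss = 0.254311, Gamma_sst = -0.966374, Gamma_stt = 0.010507, Gamma_tss = -0.002616, Gamma_tst = 0.009941, Gamma_ttt = -0.000108; k1 = (0.083230, -1.999781, -0.365470, 0.003760)
  k2: at (s, t) = (0.014490, -1.049981), (ds/dtau, dt/dtau) = (0.064957, -1.999593); Gamma_sss = 0.231181, Gamma_sst = -0.970941, Gamma_stt = 0.013399, Gamma_tss = -0.003334, Gamma_tst = 0.014004, Gamma_ttt = -0.000193; k2 = (0.064957, -1.999593, -0.306776, 0.004425)
  k3: at (s, t) = (0.013576, -1.049972), (ds/dtau, dt/dtau) = (0.067891, -1.999560); Gamma_sss = 0.231236, Gamma_sst = -0.971165, Gamma_stt = 0.012557, Gamma_tss = -0.003126, Gamma_tst = 0.013127, Gamma_ttt = -0.000170; k3 = (0.067891, -1.999560, -0.314951, 0.004257)
  k4: at (s, t) = (0.017118, -1.149948), (ds/dtau, dt/dtau) = (0.051735, -1.999355); Gamma_sss = 0.210148, Gamma_sst = -0.966638, Gamma_stt = 0.014389, Gamma_tss = -0.003549, Gamma_tst = 0.016326, Gamma_ttt = -0.000243; k4 = (0.051735, -1.999355, -0.258054, 0.004358)
  Y <- Y + (h/6)(k1 + 2k2 + 2k3 + k4): s = 0.0170, t = -1.1499, ds/dtau = 0.0521, dt/dtau = -1.9994
step 3:
  k1: at (s, t) = (0.017006, -1.149950), (ds/dtau, dt/dtau) = (0.052114, -1.999356); Gamma_sss = 0.210154, Gamma_sst = -0.966664, Gamma_stt = 0.014296, Gamma_tss = -0.003526, Gamma_tst = 0.016221, Gamma_ttt = -0.000240; k1 = (0.052114, -1.999356, -0.259159, 0.004349)
  k2: at (s, t) = (0.019612, -1.249917), (ds/dtau, dt/dtau) = (0.039156, -1.999139); Gamma_sss = 0.191115, Gamma_sst = -0.955509, Gamma_stt = 0.014993, Gamma_tss = -0.003643, Gamma_tst = 0.018213, Gamma_ttt = -0.000286; k2 = (0.039156, -1.999139, -0.209803, 0.003999)
  k3: at (s, t) = (0.018964, -1.249906), (ds/dtau, dt/dtau) = (0.041624, -1.999156); Gamma_sss = 0.191144, Gamma_sst = -0.955649, Gamma_stt = 0.014499, Gamma_tss = -0.003523, Gamma_tst = 0.017616, Gamma_ttt = -0.000267; k3 = (0.041624, -1.999156, -0.217324, 0.004006)
  k4: at (s, t) = (0.021169, -1.349865), (ds/dtau, dt/dtau) = (0.030382, -1.998956); Gamma_sss = 0.174028, Gamma_sst = -0.939658, Gamma_stt = 0.014736, Gamma_tss = -0.003511, Gamma_tst = 0.018957, Gamma_ttt = -0.000297; k4 = (0.030382, -1.998956, -0.173176, 0.003494)
  Y <- Y + (h/6)(k1 + 2k2 + 2k3 + k4): s = 0.0211, t = -1.3499, ds/dtau = 0.0307, dt/dtau = -1.9990

Answer: s = 0.0211, t = -1.3499, ds/dtau = 0.0307, dt/dtau = -1.9990


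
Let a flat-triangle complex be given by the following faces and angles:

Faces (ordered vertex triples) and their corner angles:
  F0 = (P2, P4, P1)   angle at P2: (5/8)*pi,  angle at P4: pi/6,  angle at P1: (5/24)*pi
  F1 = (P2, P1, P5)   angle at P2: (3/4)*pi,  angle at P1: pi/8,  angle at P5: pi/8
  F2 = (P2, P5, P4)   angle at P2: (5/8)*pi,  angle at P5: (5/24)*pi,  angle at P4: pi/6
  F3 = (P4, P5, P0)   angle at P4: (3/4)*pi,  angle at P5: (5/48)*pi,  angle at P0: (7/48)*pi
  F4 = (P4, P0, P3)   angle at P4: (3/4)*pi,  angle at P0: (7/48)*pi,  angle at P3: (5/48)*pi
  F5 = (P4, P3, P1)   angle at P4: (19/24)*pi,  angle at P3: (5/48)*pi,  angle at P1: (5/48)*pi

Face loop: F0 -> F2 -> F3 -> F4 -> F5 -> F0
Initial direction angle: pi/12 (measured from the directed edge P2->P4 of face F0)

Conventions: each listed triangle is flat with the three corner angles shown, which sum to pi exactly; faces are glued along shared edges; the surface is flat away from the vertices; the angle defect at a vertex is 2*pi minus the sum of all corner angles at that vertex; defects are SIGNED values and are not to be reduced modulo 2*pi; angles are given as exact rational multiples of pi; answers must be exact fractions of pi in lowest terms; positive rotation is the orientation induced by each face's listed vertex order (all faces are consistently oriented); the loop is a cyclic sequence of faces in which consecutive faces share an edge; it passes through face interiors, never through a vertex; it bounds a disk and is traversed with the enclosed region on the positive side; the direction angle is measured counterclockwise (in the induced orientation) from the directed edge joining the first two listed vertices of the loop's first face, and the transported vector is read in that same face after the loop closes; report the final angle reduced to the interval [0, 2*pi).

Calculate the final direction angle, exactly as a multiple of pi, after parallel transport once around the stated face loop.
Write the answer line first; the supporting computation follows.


Answer: final direction angle = (35/24)*pi

enclosed vertex P4: corner angles sum to (21/8)*pi, defect = 2*pi - (21/8)*pi = (-5/8)*pi
adding the enclosed defects to the starting angle (mod 2*pi, induced orientation) gives the holonomy
final angle = pi/12 - (5/8)*pi = (35/24)*pi (mod 2*pi)
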